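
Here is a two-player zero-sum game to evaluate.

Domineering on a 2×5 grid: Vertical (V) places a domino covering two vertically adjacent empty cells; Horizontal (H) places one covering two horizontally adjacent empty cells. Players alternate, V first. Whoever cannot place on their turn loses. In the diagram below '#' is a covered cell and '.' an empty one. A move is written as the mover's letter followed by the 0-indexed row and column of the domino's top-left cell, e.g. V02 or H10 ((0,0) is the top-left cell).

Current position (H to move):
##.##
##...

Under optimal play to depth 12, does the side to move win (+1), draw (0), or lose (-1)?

value(##.##/##..., H) = +1

p1 H@[##.##/##...]: H12[##.##/####.]+1* H13[##.##/##.##]-1
p2 V@[##.##/####.] terminal -1; root [##.##/##...] d12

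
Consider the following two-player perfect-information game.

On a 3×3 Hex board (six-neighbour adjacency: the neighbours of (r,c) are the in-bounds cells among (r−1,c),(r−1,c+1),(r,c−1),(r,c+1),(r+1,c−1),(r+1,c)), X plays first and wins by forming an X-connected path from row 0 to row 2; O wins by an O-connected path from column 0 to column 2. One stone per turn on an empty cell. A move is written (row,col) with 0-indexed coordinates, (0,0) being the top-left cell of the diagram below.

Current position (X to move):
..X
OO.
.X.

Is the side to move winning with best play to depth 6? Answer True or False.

ply 1, X at ..X/OO./.X. | (0,0)=-1→X.X/OO./.X.; (0,1)=-1→.XX/OO./.X.; (1,2)=+1→..X/OOX/.X.*; (2,0)=-1→..X/OO./XX.; (2,2)=-1→..X/OO./.XX
ply 2: ..X/OOX/.X. is terminal -1 (O); from ..X/OO./.X. depth 6

X winning at [..X/OO./.X.]: True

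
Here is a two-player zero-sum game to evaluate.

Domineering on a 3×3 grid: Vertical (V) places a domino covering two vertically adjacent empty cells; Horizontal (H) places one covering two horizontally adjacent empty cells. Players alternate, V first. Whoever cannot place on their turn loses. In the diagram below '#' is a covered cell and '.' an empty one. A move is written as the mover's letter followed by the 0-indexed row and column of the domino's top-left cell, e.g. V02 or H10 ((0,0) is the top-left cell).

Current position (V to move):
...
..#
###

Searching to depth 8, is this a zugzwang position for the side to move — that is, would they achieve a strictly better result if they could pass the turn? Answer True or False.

zugzwang(.../..#/###, V) = False

[.../..#/###] V move#1: V00:-1/#../#.#/###, V01:+1/.#./.##/###*
[.#./.##/###] end (terminal -1, H#2); searched .../..#/### to 8
suppose V passes — search the same position with H to move:
pass> [.../..#/###] H move#1: H00:+1/##./..#/###*, H01:-1/.##/..#/###, H10:+1/.../###/###
pass> [##./..#/###] end (terminal -1, V#2); searched .../..#/### to 8
for V: play +1, pass -1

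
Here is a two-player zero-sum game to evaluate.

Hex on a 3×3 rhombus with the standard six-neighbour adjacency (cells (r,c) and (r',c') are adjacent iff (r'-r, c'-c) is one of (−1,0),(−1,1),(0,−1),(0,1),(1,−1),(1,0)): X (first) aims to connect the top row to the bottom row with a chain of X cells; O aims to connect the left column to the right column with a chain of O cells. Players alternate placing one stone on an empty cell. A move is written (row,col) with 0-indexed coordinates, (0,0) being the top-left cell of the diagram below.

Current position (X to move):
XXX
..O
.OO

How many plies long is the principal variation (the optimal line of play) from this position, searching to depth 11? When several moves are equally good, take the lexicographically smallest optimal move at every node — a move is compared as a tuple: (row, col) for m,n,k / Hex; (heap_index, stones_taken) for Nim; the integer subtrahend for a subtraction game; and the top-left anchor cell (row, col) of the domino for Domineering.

p1 X@[XXX/..O/.OO]: (1,0)[XXX/X.O/.OO]-1 (1,1)[XXX/.XO/.OO]-1 (2,0)[XXX/..O/XOO]+1*
p2 O@[XXX/..O/XOO]: (1,0)[XXX/O.O/XOO]-1* (1,1)[XXX/.OO/XOO]-1
p3 X@[XXX/O.O/XOO]: (1,1)[XXX/OXO/XOO]+1*
p4 O@[XXX/OXO/XOO] terminal -1; root [XXX/..O/.OO] d11

PV length from [XXX/..O/.OO]: 3 plies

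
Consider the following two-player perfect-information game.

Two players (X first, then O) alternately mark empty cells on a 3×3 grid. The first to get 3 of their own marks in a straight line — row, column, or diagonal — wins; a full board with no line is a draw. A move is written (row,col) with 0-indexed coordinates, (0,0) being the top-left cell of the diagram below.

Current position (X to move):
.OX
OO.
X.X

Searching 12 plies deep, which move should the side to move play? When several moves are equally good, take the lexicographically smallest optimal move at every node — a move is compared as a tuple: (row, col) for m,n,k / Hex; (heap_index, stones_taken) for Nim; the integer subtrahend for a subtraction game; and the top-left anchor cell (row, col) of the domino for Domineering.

[.OX/OO./X.X] X move#1: (0,0):-1/XOX/OO./X.X, (1,2):+1/.OX/OOX/X.X*, (2,1):+1/.OX/OO./XXX
[.OX/OOX/X.X] end (terminal -1, O#2); searched .OX/OO./X.X to 12

X's best at [.OX/OO./X.X]: (1,2)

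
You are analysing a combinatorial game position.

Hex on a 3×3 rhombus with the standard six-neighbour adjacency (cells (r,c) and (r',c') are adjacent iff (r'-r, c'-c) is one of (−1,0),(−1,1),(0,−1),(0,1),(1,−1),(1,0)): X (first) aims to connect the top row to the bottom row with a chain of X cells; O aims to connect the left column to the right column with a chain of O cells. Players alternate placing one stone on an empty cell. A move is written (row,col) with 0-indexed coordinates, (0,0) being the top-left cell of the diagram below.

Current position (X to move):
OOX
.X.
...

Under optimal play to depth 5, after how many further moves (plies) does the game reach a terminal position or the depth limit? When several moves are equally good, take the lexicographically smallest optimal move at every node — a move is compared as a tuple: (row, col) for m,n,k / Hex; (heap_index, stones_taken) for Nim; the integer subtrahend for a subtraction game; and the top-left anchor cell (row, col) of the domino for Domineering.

PV length from [OOX/.X./...]: 3 plies

[OOX/.X./...] X move#1: (1,0):+1/OOX/XX./...*, (1,2):+1/OOX/.XX/..., (2,0):+1/OOX/.X./X.., (2,1):+1/OOX/.X./.X., (2,2):+1/OOX/.X./..X
[OOX/XX./...] O move#2: (1,2):-1/OOX/XXO/...*, (2,0):-1/OOX/XX./O.., (2,1):-1/OOX/XX./.O., (2,2):-1/OOX/XX./..O
[OOX/XXO/...] X move#3: (2,0):+1/OOX/XXO/X..*, (2,1):+1/OOX/XXO/.X., (2,2):+1/OOX/XXO/..X
[OOX/XXO/X..] end (terminal -1, O#4); searched OOX/.X./... to 5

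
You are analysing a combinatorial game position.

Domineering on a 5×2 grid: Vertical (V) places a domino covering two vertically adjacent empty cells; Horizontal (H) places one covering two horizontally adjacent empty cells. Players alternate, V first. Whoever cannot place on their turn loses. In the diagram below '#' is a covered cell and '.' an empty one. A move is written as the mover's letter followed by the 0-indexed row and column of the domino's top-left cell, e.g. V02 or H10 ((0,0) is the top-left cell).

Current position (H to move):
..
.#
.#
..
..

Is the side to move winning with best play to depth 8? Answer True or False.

H winning at [../.#/.#/../..]: True

[../.#/.#/../..] H move#1: H00:-1/##/.#/.#/../.., H30:+1/../.#/.#/##/..*, H40:+1/../.#/.#/../##
[../.#/.#/##/..] V move#2: V00:-1/#./##/.#/##/..*, V10:-1/../##/##/##/..
[#./##/.#/##/..] H move#3: H40:+1/#./##/.#/##/##*
[#./##/.#/##/##] end (terminal -1, V#4); searched ../.#/.#/../.. to 8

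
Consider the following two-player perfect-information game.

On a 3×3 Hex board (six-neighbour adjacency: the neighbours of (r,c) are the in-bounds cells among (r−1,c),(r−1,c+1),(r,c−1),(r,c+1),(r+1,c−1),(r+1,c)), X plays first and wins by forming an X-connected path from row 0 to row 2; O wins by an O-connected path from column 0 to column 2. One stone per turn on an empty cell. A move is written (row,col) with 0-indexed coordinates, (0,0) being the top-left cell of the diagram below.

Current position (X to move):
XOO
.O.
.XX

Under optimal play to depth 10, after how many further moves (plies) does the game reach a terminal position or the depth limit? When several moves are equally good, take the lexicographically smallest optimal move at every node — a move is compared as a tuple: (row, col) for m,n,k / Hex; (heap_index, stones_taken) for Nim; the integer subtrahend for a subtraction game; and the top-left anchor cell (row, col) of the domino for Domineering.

PV length from [XOO/.O./.XX]: 2 plies

ply 1, X at XOO/.O./.XX | (1,0)=-1→XOO/XO./.XX*; (1,2)=-1→XOO/.OX/.XX; (2,0)=-1→XOO/.O./XXX
ply 2, O at XOO/XO./.XX | (1,2)=-1→XOO/XOO/.XX; (2,0)=+1→XOO/XO./OXX*
ply 3: XOO/XO./OXX is terminal -1 (X); from XOO/.O./.XX depth 10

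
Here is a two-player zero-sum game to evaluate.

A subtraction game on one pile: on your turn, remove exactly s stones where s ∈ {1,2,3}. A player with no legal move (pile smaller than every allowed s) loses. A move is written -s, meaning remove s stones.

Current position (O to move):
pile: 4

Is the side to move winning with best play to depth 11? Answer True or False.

p1 O@[4]: -1[3]-1* -2[2]-1 -3[1]-1
p2 X@[3]: -1[2]-1 -2[1]-1 -3[0]+1*
p3 O@[0] terminal -1; root [4] d11

O winning at [4]: False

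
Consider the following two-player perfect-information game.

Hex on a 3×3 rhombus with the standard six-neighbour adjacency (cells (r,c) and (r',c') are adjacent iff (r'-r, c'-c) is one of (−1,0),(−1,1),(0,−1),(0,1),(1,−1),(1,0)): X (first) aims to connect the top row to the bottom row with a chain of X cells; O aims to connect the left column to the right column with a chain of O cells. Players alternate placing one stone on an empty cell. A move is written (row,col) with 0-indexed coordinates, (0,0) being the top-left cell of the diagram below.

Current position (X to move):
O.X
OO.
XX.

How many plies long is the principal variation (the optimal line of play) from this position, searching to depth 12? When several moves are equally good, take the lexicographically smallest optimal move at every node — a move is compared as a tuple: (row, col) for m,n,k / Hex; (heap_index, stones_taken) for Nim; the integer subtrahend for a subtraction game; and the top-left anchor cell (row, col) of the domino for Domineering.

p1 X@[O.X/OO./XX.]: (0,1)[OXX/OO./XX.]-1 (1,2)[O.X/OOX/XX.]+1* (2,2)[O.X/OO./XXX]-1
p2 O@[O.X/OOX/XX.] terminal -1; root [O.X/OO./XX.] d12

PV length from [O.X/OO./XX.]: 1 ply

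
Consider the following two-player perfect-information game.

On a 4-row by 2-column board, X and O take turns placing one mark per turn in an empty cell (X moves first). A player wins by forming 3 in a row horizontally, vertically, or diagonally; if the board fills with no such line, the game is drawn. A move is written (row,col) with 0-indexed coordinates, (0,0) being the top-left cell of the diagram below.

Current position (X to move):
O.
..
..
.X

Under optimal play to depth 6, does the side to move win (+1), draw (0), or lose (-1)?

[O./../../.X] X move#1: (0,1):+0/OX/../../.X*, (1,0):+0/O./X./../.X, (1,1):+0/O./.X/../.X, (2,0):+0/O./../X./.X, (2,1):+0/O./../.X/.X, (3,0):+0/O./../../XX
[OX/../../.X] O move#2: (1,0):+0/OX/O./../.X*, (1,1):+0/OX/.O/../.X, (2,0):+0/OX/../O./.X, (2,1):+0/OX/../.O/.X, (3,0):+0/OX/../../OX
[OX/O./../.X] X move#3: (1,1):-1/OX/OX/../.X, (2,0):+0/OX/O./X./.X*, (2,1):-1/OX/O./.X/.X, (3,0):-1/OX/O./../XX
[OX/O./X./.X] O move#4: (1,1):+0/OX/OO/X./.X*, (2,1):+0/OX/O./XO/.X, (3,0):+0/OX/O./X./OX
[OX/OO/X./.X] X move#5: (2,1):+0/OX/OO/XX/.X*, (3,0):+0/OX/OO/X./XX
[OX/OO/XX/.X] O move#6: (3,0):+0/OX/OO/XX/OX*
[OX/OO/XX/OX] end (terminal +0, X#7); searched O./../../.X to 6

value(O./../../.X, X) = 0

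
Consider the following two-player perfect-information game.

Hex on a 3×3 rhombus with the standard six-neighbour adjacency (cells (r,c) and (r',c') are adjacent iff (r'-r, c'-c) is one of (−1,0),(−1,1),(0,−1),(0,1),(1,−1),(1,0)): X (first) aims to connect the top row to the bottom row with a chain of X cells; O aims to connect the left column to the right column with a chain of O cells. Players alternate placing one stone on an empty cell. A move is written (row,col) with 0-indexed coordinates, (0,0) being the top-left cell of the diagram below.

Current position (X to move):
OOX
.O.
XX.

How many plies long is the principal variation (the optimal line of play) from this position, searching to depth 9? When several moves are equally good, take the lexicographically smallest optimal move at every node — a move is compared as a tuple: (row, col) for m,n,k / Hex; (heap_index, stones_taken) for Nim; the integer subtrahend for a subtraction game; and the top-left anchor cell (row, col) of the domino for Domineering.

ply 1, X at OOX/.O./XX. | (1,0)=-1→OOX/XO./XX.; (1,2)=+1→OOX/.OX/XX.*; (2,2)=-1→OOX/.O./XXX
ply 2: OOX/.OX/XX. is terminal -1 (O); from OOX/.O./XX. depth 9

PV length from [OOX/.O./XX.]: 1 ply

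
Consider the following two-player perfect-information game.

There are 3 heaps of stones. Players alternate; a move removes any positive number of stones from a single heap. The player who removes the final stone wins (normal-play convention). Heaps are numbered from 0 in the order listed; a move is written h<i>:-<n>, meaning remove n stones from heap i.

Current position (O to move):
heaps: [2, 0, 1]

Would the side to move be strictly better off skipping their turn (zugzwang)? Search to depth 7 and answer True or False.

[(2,0,1)] O move#1: h0:-1:+1/(1,0,1)*, h0:-2:-1/(0,0,1), h2:-1:-1/(2,0,0)
[(1,0,1)] X move#2: h0:-1:-1/(0,0,1)*, h2:-1:-1/(1,0,0)
[(0,0,1)] O move#3: h2:-1:+1/(0,0,0)*
[(0,0,0)] end (terminal -1, X#4); searched (2,0,1) to 7
pass branch (X moves first from the same position):
  | [(2,0,1)] X move#1: h0:-1:+1/(1,0,1)*, h0:-2:-1/(0,0,1), h2:-1:-1/(2,0,0)
  | [(1,0,1)] O move#2: h0:-1:-1/(0,0,1)*, h2:-1:-1/(1,0,0)
  | [(0,0,1)] X move#3: h2:-1:+1/(0,0,0)*
  | [(0,0,0)] end (terminal -1, O#4); searched (2,0,1) to 7
O moving scores +1; O passing scores -1

zugzwang((2,0,1), O) = False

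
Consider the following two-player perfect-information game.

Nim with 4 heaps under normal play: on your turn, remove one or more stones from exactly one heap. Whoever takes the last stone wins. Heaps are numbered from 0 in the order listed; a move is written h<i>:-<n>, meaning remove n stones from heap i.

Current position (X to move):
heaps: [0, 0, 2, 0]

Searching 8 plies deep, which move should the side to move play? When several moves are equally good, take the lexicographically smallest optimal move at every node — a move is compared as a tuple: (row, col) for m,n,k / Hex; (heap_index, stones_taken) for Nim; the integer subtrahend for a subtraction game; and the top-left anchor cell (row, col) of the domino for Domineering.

X's best at [(0,0,2,0)]: h2:-2

p1 X@[(0,0,2,0)]: h2:-1[(0,0,1,0)]-1 h2:-2[(0,0,0,0)]+1*
p2 O@[(0,0,0,0)] terminal -1; root [(0,0,2,0)] d8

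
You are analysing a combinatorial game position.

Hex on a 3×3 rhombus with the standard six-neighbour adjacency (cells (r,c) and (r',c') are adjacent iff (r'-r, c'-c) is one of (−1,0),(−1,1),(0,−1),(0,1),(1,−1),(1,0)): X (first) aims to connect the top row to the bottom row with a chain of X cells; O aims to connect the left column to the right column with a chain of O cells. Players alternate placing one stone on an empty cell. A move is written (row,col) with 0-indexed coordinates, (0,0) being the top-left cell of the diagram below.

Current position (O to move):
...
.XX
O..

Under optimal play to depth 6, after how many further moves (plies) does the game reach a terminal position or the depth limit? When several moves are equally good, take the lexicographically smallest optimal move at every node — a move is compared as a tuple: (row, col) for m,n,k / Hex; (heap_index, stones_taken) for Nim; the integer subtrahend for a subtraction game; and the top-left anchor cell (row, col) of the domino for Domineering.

PV length from [.../.XX/O..]: 6 plies

[.../.XX/O..] O move#1: (0,0):-1/O../.XX/O..*, (0,1):-1/.O./.XX/O.., (0,2):-1/..O/.XX/O.., (1,0):-1/.../OXX/O.., (2,1):-1/.../.XX/OO., (2,2):-1/.../.XX/O.O
[O../.XX/O..] X move#2: (0,1):+1/OX./.XX/O..*, (0,2):+1/O.X/.XX/O.., (1,0):+1/O../XXX/O.., (2,1):+1/O../.XX/OX., (2,2):+1/O../.XX/O.X
[OX./.XX/O..] O move#3: (0,2):-1/OXO/.XX/O..*, (1,0):-1/OX./OXX/O.., (2,1):-1/OX./.XX/OO., (2,2):-1/OX./.XX/O.O
[OXO/.XX/O..] X move#4: (1,0):+1/OXO/XXX/O..*, (2,1):+1/OXO/.XX/OX., (2,2):+1/OXO/.XX/O.X
[OXO/XXX/O..] O move#5: (2,1):-1/OXO/XXX/OO.*, (2,2):-1/OXO/XXX/O.O
[OXO/XXX/OO.] X move#6: (2,2):+1/OXO/XXX/OOX*
[OXO/XXX/OOX] end (terminal -1, O#7); searched .../.XX/O.. to 6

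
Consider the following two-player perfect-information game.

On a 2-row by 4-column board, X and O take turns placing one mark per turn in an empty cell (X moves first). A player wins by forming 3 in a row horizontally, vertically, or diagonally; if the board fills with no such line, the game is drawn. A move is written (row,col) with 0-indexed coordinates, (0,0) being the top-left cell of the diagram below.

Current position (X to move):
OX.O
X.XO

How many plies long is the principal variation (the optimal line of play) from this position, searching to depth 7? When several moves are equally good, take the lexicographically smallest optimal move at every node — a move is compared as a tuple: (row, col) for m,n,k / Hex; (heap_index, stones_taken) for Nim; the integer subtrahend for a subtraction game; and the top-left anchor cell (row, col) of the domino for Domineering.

p1 X@[OX.O/X.XO]: (0,2)[OXXO/X.XO]+0 (1,1)[OX.O/XXXO]+1*
p2 O@[OX.O/XXXO] terminal -1; root [OX.O/X.XO] d7

PV length from [OX.O/X.XO]: 1 ply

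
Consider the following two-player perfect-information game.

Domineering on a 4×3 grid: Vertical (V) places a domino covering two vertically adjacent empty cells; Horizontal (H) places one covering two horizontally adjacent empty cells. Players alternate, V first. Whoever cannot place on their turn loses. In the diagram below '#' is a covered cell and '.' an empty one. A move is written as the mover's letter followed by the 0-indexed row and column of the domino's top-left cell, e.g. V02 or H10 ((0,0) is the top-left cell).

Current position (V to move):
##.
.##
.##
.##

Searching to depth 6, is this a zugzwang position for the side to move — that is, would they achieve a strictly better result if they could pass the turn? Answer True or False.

p1 V@[##./.##/.##/.##]: V10[##./###/###/.##]+1* V20[##./.##/###/###]+1
p2 H@[##./###/###/.##] terminal -1; root [##./.##/.##/.##] d6
pass branch (H moves first from the same position):
  | p1 H@[##./.##/.##/.##] terminal -1; root [##./.##/.##/.##] d6
V moving scores +1; V passing scores +1

zugzwang(##./.##/.##/.##, V) = False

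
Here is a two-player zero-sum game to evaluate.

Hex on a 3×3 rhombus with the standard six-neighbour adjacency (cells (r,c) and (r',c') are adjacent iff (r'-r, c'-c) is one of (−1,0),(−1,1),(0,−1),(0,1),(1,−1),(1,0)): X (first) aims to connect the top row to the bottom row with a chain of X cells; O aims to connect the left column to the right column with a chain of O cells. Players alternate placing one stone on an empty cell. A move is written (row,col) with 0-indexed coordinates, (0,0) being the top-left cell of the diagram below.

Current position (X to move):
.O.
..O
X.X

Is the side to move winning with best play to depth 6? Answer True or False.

p1 X@[.O./..O/X.X]: (0,0)[XO./..O/X.X]-1* (0,2)[.OX/..O/X.X]-1 (1,0)[.O./X.O/X.X]-1 (1,1)[.O./.XO/X.X]-1 (2,1)[.O./..O/XXX]-1
p2 O@[XO./..O/X.X]: (0,2)[XOO/..O/X.X]-1 (1,0)[XO./O.O/X.X]+1* (1,1)[XO./.OO/X.X]-1 (2,1)[XO./..O/XOX]-1
p3 X@[XO./O.O/X.X]: (0,2)[XOX/O.O/X.X]-1* (1,1)[XO./OXO/X.X]-1 (2,1)[XO./O.O/XXX]-1
p4 O@[XOX/O.O/X.X]: (1,1)[XOX/OOO/X.X]+1* (2,1)[XOX/O.O/XOX]-1
p5 X@[XOX/OOO/X.X] terminal -1; root [.O./..O/X.X] d6

X winning at [.O./..O/X.X]: False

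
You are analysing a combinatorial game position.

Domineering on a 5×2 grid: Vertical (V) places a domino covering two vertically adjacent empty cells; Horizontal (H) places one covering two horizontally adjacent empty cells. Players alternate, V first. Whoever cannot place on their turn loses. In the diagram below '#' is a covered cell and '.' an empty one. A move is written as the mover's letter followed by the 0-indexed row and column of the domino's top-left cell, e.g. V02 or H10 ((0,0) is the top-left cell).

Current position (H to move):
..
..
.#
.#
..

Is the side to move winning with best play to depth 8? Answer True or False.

[../../.#/.#/..] H move#1: H00:+1/##/../.#/.#/..*, H10:+1/../##/.#/.#/.., H40:-1/../../.#/.#/##
[##/../.#/.#/..] V move#2: V10:-1/##/#./##/.#/..*, V20:-1/##/../##/##/.., V30:-1/##/../.#/##/#.
[##/#./##/.#/..] H move#3: H40:+1/##/#./##/.#/##*
[##/#./##/.#/##] end (terminal -1, V#4); searched ../../.#/.#/.. to 8

H winning at [../../.#/.#/..]: True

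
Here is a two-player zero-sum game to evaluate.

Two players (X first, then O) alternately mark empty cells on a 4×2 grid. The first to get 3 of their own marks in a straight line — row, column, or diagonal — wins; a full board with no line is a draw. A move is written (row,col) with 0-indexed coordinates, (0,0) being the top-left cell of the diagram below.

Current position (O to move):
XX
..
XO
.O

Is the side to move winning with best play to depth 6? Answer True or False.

O winning at [XX/../XO/.O]: True

ply 1, O at XX/../XO/.O | (1,0)=+0→XX/O./XO/.O; (1,1)=+1→XX/.O/XO/.O*; (3,0)=-1→XX/../XO/OO
ply 2: XX/.O/XO/.O is terminal -1 (X); from XX/../XO/.O depth 6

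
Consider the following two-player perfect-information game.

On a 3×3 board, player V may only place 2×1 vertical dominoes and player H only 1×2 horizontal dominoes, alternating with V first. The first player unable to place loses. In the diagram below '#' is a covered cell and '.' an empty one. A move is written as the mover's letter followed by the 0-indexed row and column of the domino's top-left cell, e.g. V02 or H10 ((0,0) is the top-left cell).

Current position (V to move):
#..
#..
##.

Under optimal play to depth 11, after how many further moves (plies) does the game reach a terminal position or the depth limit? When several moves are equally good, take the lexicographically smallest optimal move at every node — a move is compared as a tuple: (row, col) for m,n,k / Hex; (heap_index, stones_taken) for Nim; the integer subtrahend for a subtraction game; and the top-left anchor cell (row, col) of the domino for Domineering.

[#../#../##.] V move#1: V01:+1/##./##./##.*, V02:+1/#.#/#.#/##., V12:-1/#../#.#/###
[##./##./##.] end (terminal -1, H#2); searched #../#../##. to 11

PV length from [#../#../##.]: 1 ply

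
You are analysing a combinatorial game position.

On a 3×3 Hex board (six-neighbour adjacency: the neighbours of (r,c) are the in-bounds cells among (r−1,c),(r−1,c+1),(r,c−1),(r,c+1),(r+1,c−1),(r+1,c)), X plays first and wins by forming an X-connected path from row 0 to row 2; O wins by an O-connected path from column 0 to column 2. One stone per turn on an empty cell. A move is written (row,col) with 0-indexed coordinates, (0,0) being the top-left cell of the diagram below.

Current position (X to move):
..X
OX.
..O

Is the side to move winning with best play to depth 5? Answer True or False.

p1 X@[..X/OX./..O]: (0,0)[X.X/OX./..O]+1* (0,1)[.XX/OX./..O]+1 (1,2)[..X/OXX/..O]+1 (2,0)[..X/OX./X.O]+1 (2,1)[..X/OX./.XO]+1
p2 O@[X.X/OX./..O]: (0,1)[XOX/OX./..O]-1* (1,2)[X.X/OXO/..O]-1 (2,0)[X.X/OX./O.O]-1 (2,1)[X.X/OX./.OO]-1
p3 X@[XOX/OX./..O]: (1,2)[XOX/OXX/..O]+1* (2,0)[XOX/OX./X.O]+1 (2,1)[XOX/OX./.XO]+1
p4 O@[XOX/OXX/..O]: (2,0)[XOX/OXX/O.O]-1* (2,1)[XOX/OXX/.OO]-1
p5 X@[XOX/OXX/O.O]: (2,1)[XOX/OXX/OXO]+1*
p6 O@[XOX/OXX/OXO] terminal -1; root [..X/OX./..O] d5

X winning at [..X/OX./..O]: True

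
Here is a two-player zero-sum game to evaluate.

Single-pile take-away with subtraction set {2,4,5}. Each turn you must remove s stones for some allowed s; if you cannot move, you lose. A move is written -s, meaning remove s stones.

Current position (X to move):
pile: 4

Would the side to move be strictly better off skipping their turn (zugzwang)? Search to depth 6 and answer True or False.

[4] X move#1: -2:-1/2, -4:+1/0*
[0] end (terminal -1, O#2); searched 4 to 6
pass branch (O moves first from the same position):
  | [4] O move#1: -2:-1/2, -4:+1/0*
  | [0] end (terminal -1, X#2); searched 4 to 6
X moving scores +1; X passing scores -1

zugzwang(4, X) = False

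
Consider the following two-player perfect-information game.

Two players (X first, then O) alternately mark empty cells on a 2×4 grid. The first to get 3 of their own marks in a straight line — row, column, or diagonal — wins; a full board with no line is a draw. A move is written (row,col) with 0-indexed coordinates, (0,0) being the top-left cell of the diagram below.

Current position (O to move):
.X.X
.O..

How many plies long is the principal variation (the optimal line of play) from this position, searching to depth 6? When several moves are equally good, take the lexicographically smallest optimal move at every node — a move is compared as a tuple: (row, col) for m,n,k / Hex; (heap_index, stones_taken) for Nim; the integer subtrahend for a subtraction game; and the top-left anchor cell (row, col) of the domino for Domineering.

PV length from [.X.X/.O..]: 5 plies

[.X.X/.O..] O move#1: (0,0):-1/OX.X/.O.., (0,2):+0/.XOX/.O..*, (1,0):-1/.X.X/OO.., (1,2):-1/.X.X/.OO., (1,3):-1/.X.X/.O.O
[.XOX/.O..] X move#2: (0,0):-1/XXOX/.O.., (1,0):+0/.XOX/XO..*, (1,2):+0/.XOX/.OX., (1,3):+0/.XOX/.O.X
[.XOX/XO..] O move#3: (0,0):+0/OXOX/XO..*, (1,2):+0/.XOX/XOO., (1,3):+0/.XOX/XO.O
[OXOX/XO..] X move#4: (1,2):+0/OXOX/XOX.*, (1,3):+0/OXOX/XO.X
[OXOX/XOX.] O move#5: (1,3):+0/OXOX/XOXO*
[OXOX/XOXO] end (terminal +0, X#6); searched .X.X/.O.. to 6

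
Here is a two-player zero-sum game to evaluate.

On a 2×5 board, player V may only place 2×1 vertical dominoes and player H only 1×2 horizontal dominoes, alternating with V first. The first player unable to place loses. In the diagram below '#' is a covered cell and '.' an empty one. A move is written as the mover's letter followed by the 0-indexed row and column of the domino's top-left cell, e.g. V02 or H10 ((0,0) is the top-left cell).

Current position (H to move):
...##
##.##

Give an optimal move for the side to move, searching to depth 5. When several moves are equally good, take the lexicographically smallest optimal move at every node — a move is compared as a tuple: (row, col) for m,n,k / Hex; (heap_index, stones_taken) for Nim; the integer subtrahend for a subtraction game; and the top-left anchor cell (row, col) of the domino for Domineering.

H's best at [...##/##.##]: H01

p1 H@[...##/##.##]: H00[##.##/##.##]-1 H01[.####/##.##]+1*
p2 V@[.####/##.##] terminal -1; root [...##/##.##] d5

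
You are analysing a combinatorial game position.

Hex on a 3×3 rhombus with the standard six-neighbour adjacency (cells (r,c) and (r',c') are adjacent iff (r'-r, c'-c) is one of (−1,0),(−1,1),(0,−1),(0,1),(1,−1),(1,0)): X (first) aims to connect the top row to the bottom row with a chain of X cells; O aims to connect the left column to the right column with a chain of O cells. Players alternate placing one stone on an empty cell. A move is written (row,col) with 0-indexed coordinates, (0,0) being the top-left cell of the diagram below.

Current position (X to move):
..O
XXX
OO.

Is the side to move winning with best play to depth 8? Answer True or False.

X winning at [..O/XXX/OO.]: True

[..O/XXX/OO.] X move#1: (0,0):-1/X.O/XXX/OO., (0,1):-1/.XO/XXX/OO., (2,2):+1/..O/XXX/OOX*
[..O/XXX/OOX] O move#2: (0,0):-1/O.O/XXX/OOX*, (0,1):-1/.OO/XXX/OOX
[O.O/XXX/OOX] X move#3: (0,1):+1/OXO/XXX/OOX*
[OXO/XXX/OOX] end (terminal -1, O#4); searched ..O/XXX/OO. to 8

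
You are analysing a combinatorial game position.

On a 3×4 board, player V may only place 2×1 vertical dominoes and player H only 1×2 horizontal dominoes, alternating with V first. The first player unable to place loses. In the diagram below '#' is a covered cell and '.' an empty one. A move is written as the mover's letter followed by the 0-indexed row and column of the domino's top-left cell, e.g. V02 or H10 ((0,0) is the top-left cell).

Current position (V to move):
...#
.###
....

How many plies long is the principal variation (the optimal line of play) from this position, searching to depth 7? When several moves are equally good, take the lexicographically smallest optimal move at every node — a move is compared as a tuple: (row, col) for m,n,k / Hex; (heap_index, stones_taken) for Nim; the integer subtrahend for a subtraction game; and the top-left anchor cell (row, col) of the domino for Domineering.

[...#/.###/....] V move#1: V00:-1/#..#/####/....*, V10:-1/...#/####/#...
[#..#/####/....] H move#2: H01:+1/####/####/....*, H20:+1/#..#/####/##.., H21:+1/#..#/####/.##., H22:+1/#..#/####/..##
[####/####/....] end (terminal -1, V#3); searched ...#/.###/.... to 7

PV length from [...#/.###/....]: 2 plies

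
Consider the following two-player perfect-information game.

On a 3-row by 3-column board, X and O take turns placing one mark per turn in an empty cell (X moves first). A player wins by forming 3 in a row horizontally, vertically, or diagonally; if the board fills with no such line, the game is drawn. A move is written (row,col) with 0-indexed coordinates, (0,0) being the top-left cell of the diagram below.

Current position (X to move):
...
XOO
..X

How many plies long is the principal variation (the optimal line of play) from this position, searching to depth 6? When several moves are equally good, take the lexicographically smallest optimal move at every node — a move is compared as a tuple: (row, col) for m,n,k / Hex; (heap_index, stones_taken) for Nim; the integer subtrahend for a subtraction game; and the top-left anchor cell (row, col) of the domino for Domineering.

[.../XOO/..X] X move#1: (0,0):+0/X../XOO/..X, (0,1):+0/.X./XOO/..X, (0,2):+0/..X/XOO/..X, (2,0):+1/.../XOO/X.X*, (2,1):+0/.../XOO/.XX
[.../XOO/X.X] O move#2: (0,0):-1/O../XOO/X.X*, (0,1):-1/.O./XOO/X.X, (0,2):-1/..O/XOO/X.X, (2,1):-1/.../XOO/XOX
[O../XOO/X.X] X move#3: (0,1):+0/OX./XOO/X.X, (0,2):+0/O.X/XOO/X.X, (2,1):+1/O../XOO/XXX*
[O../XOO/XXX] end (terminal -1, O#4); searched .../XOO/..X to 6

PV length from [.../XOO/..X]: 3 plies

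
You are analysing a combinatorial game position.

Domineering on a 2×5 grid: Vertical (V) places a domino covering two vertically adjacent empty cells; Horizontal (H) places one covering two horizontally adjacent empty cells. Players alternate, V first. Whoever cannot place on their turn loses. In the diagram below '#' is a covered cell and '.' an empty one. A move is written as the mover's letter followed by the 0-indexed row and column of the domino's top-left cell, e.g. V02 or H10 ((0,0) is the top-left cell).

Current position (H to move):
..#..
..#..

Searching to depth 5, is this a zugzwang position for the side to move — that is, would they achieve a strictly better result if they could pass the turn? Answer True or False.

zugzwang(..#../..#.., H) = True

p1 H@[..#../..#..]: H00[###../..#..]-1* H03[..###/..#..]-1 H10[..#../###..]-1 H13[..#../..###]-1
p2 V@[###../..#..]: V03[####./..##.]+1* V04[###.#/..#.#]+1
p3 H@[####./..##.]: H10[####./####.]-1*
p4 V@[####./####.]: V04[#####/#####]+1*
p5 H@[#####/#####] terminal -1; root [..#../..#..] d5
if H skipped the turn, V would face:
~ p1 V@[..#../..#..]: V00[#.#../#.#..]-1* V01[.##../.##..]-1 V03[..##./..##.]-1 V04[..#.#/..#.#]-1
~ p2 H@[#.#../#.#..]: H03[#.###/#.#..]+1* H13[#.#../#.###]+1
~ p3 V@[#.###/#.#..]: V01[#####/###..]-1*
~ p4 H@[#####/###..]: H13[#####/#####]+1*
~ p5 V@[#####/#####] terminal -1; root [..#../..#..] d5
compare (H): move=-1 vs pass=+1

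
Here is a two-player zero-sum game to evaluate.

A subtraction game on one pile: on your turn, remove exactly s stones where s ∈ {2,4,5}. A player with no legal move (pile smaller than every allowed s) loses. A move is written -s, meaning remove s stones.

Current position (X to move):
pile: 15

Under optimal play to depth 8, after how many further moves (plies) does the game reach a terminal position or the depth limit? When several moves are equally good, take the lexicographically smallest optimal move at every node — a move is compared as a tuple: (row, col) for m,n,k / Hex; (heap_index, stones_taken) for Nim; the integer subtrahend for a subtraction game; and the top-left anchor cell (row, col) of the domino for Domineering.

PV length from [15]: 4 plies

ply 1, X at 15 | -2=-1→13*; -4=-1→11; -5=-1→10
ply 2, O at 13 | -2=-1→11; -4=-1→9; -5=+1→8*
ply 3, X at 8 | -2=-1→6*; -4=-1→4; -5=-1→3
ply 4, O at 6 | -2=-1→4; -4=-1→2; -5=+1→1*
ply 5: 1 is terminal -1 (X); from 15 depth 8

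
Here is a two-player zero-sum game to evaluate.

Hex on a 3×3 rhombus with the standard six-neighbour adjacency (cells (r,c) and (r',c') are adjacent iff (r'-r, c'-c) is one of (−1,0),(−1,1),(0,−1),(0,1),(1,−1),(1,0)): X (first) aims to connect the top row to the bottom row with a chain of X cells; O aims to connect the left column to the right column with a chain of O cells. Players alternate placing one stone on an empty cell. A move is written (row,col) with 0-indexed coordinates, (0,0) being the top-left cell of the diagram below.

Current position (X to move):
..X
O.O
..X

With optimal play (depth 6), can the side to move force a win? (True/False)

X winning at [..X/O.O/..X]: True

[..X/O.O/..X] X move#1: (0,0):-1/X.X/O.O/..X, (0,1):-1/.XX/O.O/..X, (1,1):+1/..X/OXO/..X*, (2,0):-1/..X/O.O/X.X, (2,1):-1/..X/O.O/.XX
[..X/OXO/..X] O move#2: (0,0):-1/O.X/OXO/..X*, (0,1):-1/.OX/OXO/..X, (2,0):-1/..X/OXO/O.X, (2,1):-1/..X/OXO/.OX
[O.X/OXO/..X] X move#3: (0,1):+1/OXX/OXO/..X*, (2,0):+1/O.X/OXO/X.X, (2,1):+1/O.X/OXO/.XX
[OXX/OXO/..X] O move#4: (2,0):-1/OXX/OXO/O.X*, (2,1):-1/OXX/OXO/.OX
[OXX/OXO/O.X] X move#5: (2,1):+1/OXX/OXO/OXX*
[OXX/OXO/OXX] end (terminal -1, O#6); searched ..X/O.O/..X to 6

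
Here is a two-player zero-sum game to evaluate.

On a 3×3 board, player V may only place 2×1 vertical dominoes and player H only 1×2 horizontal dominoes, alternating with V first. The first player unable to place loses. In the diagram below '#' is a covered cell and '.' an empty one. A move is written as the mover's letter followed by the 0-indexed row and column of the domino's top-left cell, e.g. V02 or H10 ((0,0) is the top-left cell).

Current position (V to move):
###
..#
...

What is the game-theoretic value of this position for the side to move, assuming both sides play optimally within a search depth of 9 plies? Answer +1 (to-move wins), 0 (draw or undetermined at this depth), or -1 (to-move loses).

value(###/..#/..., V) = +1

p1 V@[###/..#/...]: V10[###/#.#/#..]-1 V11[###/.##/.#.]+1*
p2 H@[###/.##/.#.] terminal -1; root [###/..#/...] d9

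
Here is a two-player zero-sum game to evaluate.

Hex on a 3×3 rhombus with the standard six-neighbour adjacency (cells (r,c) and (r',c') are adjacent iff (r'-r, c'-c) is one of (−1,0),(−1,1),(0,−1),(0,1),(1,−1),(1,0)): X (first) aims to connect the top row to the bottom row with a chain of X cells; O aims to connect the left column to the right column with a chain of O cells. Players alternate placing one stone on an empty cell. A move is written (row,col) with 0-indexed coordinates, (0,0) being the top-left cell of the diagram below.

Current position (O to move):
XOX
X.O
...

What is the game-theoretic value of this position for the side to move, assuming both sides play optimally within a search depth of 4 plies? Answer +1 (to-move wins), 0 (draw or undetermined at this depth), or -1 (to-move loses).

value(XOX/X.O/..., O) = +1

p1 O@[XOX/X.O/...]: (1,1)[XOX/XOO/...]-1 (2,0)[XOX/X.O/O..]+1* (2,1)[XOX/X.O/.O.]-1 (2,2)[XOX/X.O/..O]-1
p2 X@[XOX/X.O/O..]: (1,1)[XOX/XXO/O..]-1* (2,1)[XOX/X.O/OX.]-1 (2,2)[XOX/X.O/O.X]-1
p3 O@[XOX/XXO/O..]: (2,1)[XOX/XXO/OO.]+1* (2,2)[XOX/XXO/O.O]-1
p4 X@[XOX/XXO/OO.] terminal -1; root [XOX/X.O/...] d4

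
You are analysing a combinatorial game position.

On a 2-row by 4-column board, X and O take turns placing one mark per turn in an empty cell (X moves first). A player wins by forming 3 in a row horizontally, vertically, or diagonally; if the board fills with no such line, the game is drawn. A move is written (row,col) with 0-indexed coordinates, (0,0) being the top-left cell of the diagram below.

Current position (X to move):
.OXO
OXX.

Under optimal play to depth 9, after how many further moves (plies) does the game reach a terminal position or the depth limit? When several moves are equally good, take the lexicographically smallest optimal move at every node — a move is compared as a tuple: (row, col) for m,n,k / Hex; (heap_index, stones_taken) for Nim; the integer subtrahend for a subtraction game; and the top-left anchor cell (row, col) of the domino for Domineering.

PV length from [.OXO/OXX.]: 1 ply

[.OXO/OXX.] X move#1: (0,0):+0/XOXO/OXX., (1,3):+1/.OXO/OXXX*
[.OXO/OXXX] end (terminal -1, O#2); searched .OXO/OXX. to 9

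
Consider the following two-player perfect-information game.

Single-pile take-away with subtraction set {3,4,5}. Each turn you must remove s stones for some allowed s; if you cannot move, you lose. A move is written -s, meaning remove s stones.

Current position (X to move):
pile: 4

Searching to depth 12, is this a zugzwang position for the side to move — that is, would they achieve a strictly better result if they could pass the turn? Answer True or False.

zugzwang(4, X) = False

[4] X move#1: -3:+1/1*, -4:+1/0
[1] end (terminal -1, O#2); searched 4 to 12
suppose X passes — search the same position with O to move:
pass> [4] O move#1: -3:+1/1*, -4:+1/0
pass> [1] end (terminal -1, X#2); searched 4 to 12
for X: play +1, pass -1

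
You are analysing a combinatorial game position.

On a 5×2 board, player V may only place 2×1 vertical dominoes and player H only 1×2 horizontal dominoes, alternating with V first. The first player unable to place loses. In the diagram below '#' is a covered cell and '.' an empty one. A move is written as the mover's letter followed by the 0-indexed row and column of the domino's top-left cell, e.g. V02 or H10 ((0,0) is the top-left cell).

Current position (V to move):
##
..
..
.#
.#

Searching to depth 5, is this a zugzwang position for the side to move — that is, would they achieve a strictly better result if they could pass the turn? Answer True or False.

zugzwang(##/../../.#/.#, V) = False

p1 V@[##/../../.#/.#]: V10[##/#./#./.#/.#]+1* V11[##/.#/.#/.#/.#]+1 V20[##/../#./##/.#]-1 V30[##/../../##/##]-1
p2 H@[##/#./#./.#/.#] terminal -1; root [##/../../.#/.#] d5
pass branch (H moves first from the same position):
  | p1 H@[##/../../.#/.#]: H10[##/##/../.#/.#]-1 H20[##/../##/.#/.#]+1*
  | p2 V@[##/../##/.#/.#]: V30[##/../##/##/##]-1*
  | p3 H@[##/../##/##/##]: H10[##/##/##/##/##]+1*
  | p4 V@[##/##/##/##/##] terminal -1; root [##/../../.#/.#] d5
V moving scores +1; V passing scores -1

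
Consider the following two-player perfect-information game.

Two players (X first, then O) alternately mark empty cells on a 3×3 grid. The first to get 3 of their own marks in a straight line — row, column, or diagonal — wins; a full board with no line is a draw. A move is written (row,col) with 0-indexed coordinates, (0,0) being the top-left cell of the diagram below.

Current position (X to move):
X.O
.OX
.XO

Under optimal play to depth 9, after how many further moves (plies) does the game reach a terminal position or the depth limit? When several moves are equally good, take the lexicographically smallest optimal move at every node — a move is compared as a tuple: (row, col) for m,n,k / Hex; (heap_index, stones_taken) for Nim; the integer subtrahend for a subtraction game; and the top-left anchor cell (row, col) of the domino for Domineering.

p1 X@[X.O/.OX/.XO]: (0,1)[XXO/.OX/.XO]-1 (1,0)[X.O/XOX/.XO]-1 (2,0)[X.O/.OX/XXO]+0*
p2 O@[X.O/.OX/XXO]: (0,1)[XOO/.OX/XXO]-1 (1,0)[X.O/OOX/XXO]+0*
p3 X@[X.O/OOX/XXO]: (0,1)[XXO/OOX/XXO]+0*
p4 O@[XXO/OOX/XXO] terminal +0; root [X.O/.OX/.XO] d9

PV length from [X.O/.OX/.XO]: 3 plies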